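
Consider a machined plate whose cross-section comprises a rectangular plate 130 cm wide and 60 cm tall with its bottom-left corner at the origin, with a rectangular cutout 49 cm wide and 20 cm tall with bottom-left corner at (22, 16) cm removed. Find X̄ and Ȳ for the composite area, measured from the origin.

X̄ = 67.66 cm, Ȳ = 30.57 cm

plate: A = 130 × 60 = 7800.00, centroid at (65.00, 30.00).
hole: A = −(49 × 20) = -980.00, centroid at (46.50, 26.00).
ΣA = 6820.00 cm²
ΣAX̄ = (7800.00)(65.00) + (-980.00)(46.50) = 461430.00 cm³
ΣAȲ = (7800.00)(30.00) + (-980.00)(26.00) = 208520.00 cm³
X̄ = 461430.00 / 6820.00 = 67.66 cm
Ȳ = 208520.00 / 6820.00 = 30.57 cm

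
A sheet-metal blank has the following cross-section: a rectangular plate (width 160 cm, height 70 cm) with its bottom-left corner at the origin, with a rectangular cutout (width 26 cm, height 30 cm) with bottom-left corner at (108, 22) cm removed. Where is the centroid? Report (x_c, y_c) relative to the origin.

x_c = 76.93 cm, y_c = 34.85 cm

plate: A = 160 × 70 = 11200.00, centroid at (80.00, 35.00).
hole: A = −(26 × 30) = -780.00, centroid at (121.00, 37.00).
ΣA = 10420.00 cm²
ΣAx_c = (11200.00)(80.00) + (-780.00)(121.00) = 801620.00 cm³
ΣAy_c = (11200.00)(35.00) + (-780.00)(37.00) = 363140.00 cm³
x_c = 801620.00 / 10420.00 = 76.93 cm
y_c = 363140.00 / 10420.00 = 34.85 cm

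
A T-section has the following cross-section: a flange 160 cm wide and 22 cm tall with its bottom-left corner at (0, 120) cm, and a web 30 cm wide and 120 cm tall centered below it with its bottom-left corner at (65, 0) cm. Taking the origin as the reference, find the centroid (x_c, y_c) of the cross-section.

Part | A | x̄ᵢ | ȳᵢ | A·x̄ᵢ | A·ȳᵢ
web | 3600.00 | 80.00 | 60.00 | 288000.00 | 216000.00
flange | 3520.00 | 80.00 | 131.00 | 281600.00 | 461120.00
Σ | 7120.00 |  |  | 569600.00 | 677120.00
x_c = 569600.00 / 7120.00 = 80.00 cm
y_c = 677120.00 / 7120.00 = 95.10 cm

x_c = 80.00 cm, y_c = 95.10 cm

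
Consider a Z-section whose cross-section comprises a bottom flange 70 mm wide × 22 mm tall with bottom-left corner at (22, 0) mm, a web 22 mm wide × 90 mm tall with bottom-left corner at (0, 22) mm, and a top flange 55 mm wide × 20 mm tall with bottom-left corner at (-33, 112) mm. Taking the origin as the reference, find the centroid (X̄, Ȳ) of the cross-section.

bottom flange: A = 70 × 22 = 1540.00, centroid at (57.00, 11.00).
web: A = 22 × 90 = 1980.00, centroid at (11.00, 67.00).
top flange: A = 55 × 20 = 1100.00, centroid at (-5.50, 122.00).
ΣA = 4620.00 mm², ΣAX̄ = 103510.00 mm³, ΣAȲ = 283800.00 mm³.
X̄ = 103510.00/4620.00 = 22.40 mm; Ȳ = 283800.00/4620.00 = 61.43 mm.

X̄ = 22.40 mm, Ȳ = 61.43 mm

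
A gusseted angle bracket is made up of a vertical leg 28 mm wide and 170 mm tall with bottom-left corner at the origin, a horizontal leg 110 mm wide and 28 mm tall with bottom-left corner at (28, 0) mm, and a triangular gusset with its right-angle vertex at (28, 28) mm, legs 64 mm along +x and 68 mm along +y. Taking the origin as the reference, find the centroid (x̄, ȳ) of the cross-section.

vertical leg: A = 28 × 170 = 4760.00, centroid at (14.00, 85.00).
horizontal leg: A = 110 × 28 = 3080.00, centroid at (83.00, 14.00).
gusset: A = ½·64·68 = 2176.00, centroid at (49.33, 50.67).
ΣA = 10016.00 mm², ΣAx̄ = 429629.33 mm³, ΣAȳ = 557970.67 mm³.
x̄ = 429629.33/10016.00 = 42.89 mm; ȳ = 557970.67/10016.00 = 55.71 mm.

x̄ = 42.89 mm, ȳ = 55.71 mm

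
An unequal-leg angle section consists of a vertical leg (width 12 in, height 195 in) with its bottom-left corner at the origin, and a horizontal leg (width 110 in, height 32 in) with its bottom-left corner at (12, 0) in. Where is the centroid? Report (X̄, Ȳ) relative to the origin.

Part | A | x̄ᵢ | ȳᵢ | A·x̄ᵢ | A·ȳᵢ
vertical leg | 2340.00 | 6.00 | 97.50 | 14040.00 | 228150.00
horizontal leg | 3520.00 | 67.00 | 16.00 | 235840.00 | 56320.00
Σ | 5860.00 |  |  | 249880.00 | 284470.00
X̄ = 249880.00 / 5860.00 = 42.64 in
Ȳ = 284470.00 / 5860.00 = 48.54 in

X̄ = 42.64 in, Ȳ = 48.54 in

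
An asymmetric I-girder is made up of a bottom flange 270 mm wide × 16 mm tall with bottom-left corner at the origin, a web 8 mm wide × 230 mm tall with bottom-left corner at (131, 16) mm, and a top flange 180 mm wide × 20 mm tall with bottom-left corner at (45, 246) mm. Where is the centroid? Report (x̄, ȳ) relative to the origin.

bottom flange: A = 270 × 16 = 4320.00, centroid at (135.00, 8.00).
web: A = 8 × 230 = 1840.00, centroid at (135.00, 131.00).
top flange: A = 180 × 20 = 3600.00, centroid at (135.00, 256.00).
ΣA = 9760.00 mm², ΣAx̄ = 1317600.00 mm³, ΣAȳ = 1197200.00 mm³.
x̄ = 1317600.00/9760.00 = 135.00 mm; ȳ = 1197200.00/9760.00 = 122.66 mm.

x̄ = 135.00 mm, ȳ = 122.66 mm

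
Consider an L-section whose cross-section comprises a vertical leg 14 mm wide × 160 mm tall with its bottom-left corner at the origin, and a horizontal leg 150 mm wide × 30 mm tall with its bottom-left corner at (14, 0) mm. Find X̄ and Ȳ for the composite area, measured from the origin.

X̄ = 61.75 mm, Ȳ = 36.60 mm

Part | A | x̄ᵢ | ȳᵢ | A·x̄ᵢ | A·ȳᵢ
vertical leg | 2240.00 | 7.00 | 80.00 | 15680.00 | 179200.00
horizontal leg | 4500.00 | 89.00 | 15.00 | 400500.00 | 67500.00
Σ | 6740.00 |  |  | 416180.00 | 246700.00
X̄ = 416180.00 / 6740.00 = 61.75 mm
Ȳ = 246700.00 / 6740.00 = 36.60 mm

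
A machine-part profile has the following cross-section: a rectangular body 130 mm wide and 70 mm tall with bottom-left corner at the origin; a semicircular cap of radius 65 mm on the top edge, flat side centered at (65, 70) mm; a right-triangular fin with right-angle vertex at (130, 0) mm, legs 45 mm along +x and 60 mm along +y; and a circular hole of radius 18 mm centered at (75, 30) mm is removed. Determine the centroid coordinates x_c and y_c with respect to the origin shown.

Part | A | x̄ᵢ | ȳᵢ | A·x̄ᵢ | A·ȳᵢ
rectangular body | 9100.00 | 65.00 | 35.00 | 591500.00 | 318500.00
semicircular top | 6636.61 | 65.00 | 97.59 | 431379.94 | 647646.35
triangular fin | 1350.00 | 145.00 | 20.00 | 195750.00 | 27000.00
hole | -1017.88 | 75.00 | 30.00 | -76340.70 | -30536.28
Σ | 16068.74 |  |  | 1142289.24 | 962610.07
x_c = 1142289.24 / 16068.74 = 71.09 mm
y_c = 962610.07 / 16068.74 = 59.91 mm

x_c = 71.09 mm, y_c = 59.91 mm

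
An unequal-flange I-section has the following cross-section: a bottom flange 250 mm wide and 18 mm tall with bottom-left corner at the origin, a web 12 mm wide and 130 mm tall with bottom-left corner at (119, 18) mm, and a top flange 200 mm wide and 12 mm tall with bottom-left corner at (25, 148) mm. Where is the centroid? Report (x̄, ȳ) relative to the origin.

bottom flange: A = 250 × 18 = 4500.00, centroid at (125.00, 9.00).
web: A = 12 × 130 = 1560.00, centroid at (125.00, 83.00).
top flange: A = 200 × 12 = 2400.00, centroid at (125.00, 154.00).
ΣA = 8460.00 mm², ΣAx̄ = 1057500.00 mm³, ΣAȳ = 539580.00 mm³.
x̄ = 1057500.00/8460.00 = 125.00 mm; ȳ = 539580.00/8460.00 = 63.78 mm.

x̄ = 125.00 mm, ȳ = 63.78 mm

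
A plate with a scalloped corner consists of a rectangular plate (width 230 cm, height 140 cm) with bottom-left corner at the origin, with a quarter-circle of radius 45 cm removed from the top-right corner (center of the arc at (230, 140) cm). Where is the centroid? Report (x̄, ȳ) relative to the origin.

x̄ = 110.02 cm, ȳ = 67.36 cm

plate: A = 230 × 140 = 32200.00, centroid at (115.00, 70.00).
removed quarter-circle: A = −¼π·45² = -1590.43, centroid at (210.90, 120.90).
ΣA = 30609.57 cm²
ΣAx̄ = (32200.00)(115.00) + (-1590.43)(210.90) = 3367575.81 cm³
ΣAȳ = (32200.00)(70.00) + (-1590.43)(120.90) = 2061714.62 cm³
x̄ = 3367575.81 / 30609.57 = 110.02 cm
ȳ = 2061714.62 / 30609.57 = 67.36 cm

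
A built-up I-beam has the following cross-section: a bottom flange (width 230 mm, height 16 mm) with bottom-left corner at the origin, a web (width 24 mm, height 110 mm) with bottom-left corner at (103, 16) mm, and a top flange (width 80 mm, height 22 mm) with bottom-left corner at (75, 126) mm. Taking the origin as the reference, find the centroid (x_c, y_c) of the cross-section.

x_c = 115.00 mm, y_c = 56.68 mm

bottom flange: A = 230 × 16 = 3680.00, centroid at (115.00, 8.00).
web: A = 24 × 110 = 2640.00, centroid at (115.00, 71.00).
top flange: A = 80 × 22 = 1760.00, centroid at (115.00, 137.00).
ΣA = 8080.00 mm²
ΣAx_c = (3680.00)(115.00) + (2640.00)(115.00) + (1760.00)(115.00) = 929200.00 mm³
ΣAy_c = (3680.00)(8.00) + (2640.00)(71.00) + (1760.00)(137.00) = 458000.00 mm³
x_c = 929200.00 / 8080.00 = 115.00 mm
y_c = 458000.00 / 8080.00 = 56.68 mm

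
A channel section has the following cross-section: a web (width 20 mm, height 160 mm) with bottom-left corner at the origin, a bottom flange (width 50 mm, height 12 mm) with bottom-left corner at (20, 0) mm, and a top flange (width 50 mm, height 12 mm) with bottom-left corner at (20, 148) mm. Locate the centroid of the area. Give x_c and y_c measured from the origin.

x_c = 19.55 mm, y_c = 80.00 mm

web: A = 20 × 160 = 3200.00, centroid at (10.00, 80.00).
bottom flange: A = 50 × 12 = 600.00, centroid at (45.00, 6.00).
top flange: A = 50 × 12 = 600.00, centroid at (45.00, 154.00).
ΣA = 4400.00 mm², ΣAx_c = 86000.00 mm³, ΣAy_c = 352000.00 mm³.
x_c = 86000.00/4400.00 = 19.55 mm; y_c = 352000.00/4400.00 = 80.00 mm.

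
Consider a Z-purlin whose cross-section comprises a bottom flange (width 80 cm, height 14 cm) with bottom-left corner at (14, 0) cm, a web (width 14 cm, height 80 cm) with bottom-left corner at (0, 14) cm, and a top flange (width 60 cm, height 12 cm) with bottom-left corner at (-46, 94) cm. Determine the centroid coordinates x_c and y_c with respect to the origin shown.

Part | A | x̄ᵢ | ȳᵢ | A·x̄ᵢ | A·ȳᵢ
bottom flange | 1120.00 | 54.00 | 7.00 | 60480.00 | 7840.00
web | 1120.00 | 7.00 | 54.00 | 7840.00 | 60480.00
top flange | 720.00 | -16.00 | 100.00 | -11520.00 | 72000.00
Σ | 2960.00 |  |  | 56800.00 | 140320.00
x_c = 56800.00 / 2960.00 = 19.19 cm
y_c = 140320.00 / 2960.00 = 47.41 cm

x_c = 19.19 cm, y_c = 47.41 cm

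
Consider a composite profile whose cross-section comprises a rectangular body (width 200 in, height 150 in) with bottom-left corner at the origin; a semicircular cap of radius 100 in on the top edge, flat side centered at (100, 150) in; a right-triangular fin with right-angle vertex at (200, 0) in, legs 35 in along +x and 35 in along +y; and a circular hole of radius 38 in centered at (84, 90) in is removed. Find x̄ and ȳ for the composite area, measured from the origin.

rectangular body: A = 200 × 150 = 30000.00, centroid at (100.00, 75.00).
semicircular top: A = ½π·100² = 15707.96, centroid at (100.00, 192.44).
triangular fin: A = ½·35·35 = 612.50, centroid at (211.67, 11.67).
hole: A = −π·38² = -4536.46, centroid at (84.00, 90.00).
ΣA = 41784.00 in², ΣAx̄ = 4319379.54 in³, ΣAȳ = 4871725.61 in³.
x̄ = 4319379.54/41784.00 = 103.37 in; ȳ = 4871725.61/41784.00 = 116.59 in.

x̄ = 103.37 in, ȳ = 116.59 in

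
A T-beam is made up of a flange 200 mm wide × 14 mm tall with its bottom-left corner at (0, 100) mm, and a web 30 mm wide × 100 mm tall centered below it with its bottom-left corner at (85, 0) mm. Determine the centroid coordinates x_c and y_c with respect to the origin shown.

x_c = 100.00 mm, y_c = 77.52 mm

web: A = 30 × 100 = 3000.00, centroid at (100.00, 50.00).
flange: A = 200 × 14 = 2800.00, centroid at (100.00, 107.00).
ΣA = 5800.00 mm², ΣAx_c = 580000.00 mm³, ΣAy_c = 449600.00 mm³.
x_c = 580000.00/5800.00 = 100.00 mm; y_c = 449600.00/5800.00 = 77.52 mm.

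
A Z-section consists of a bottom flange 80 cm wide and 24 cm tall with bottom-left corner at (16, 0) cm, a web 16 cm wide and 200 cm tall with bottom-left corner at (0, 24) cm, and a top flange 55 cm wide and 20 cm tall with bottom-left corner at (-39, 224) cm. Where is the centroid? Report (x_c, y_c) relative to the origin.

Part | A | x̄ᵢ | ȳᵢ | A·x̄ᵢ | A·ȳᵢ
bottom flange | 1920.00 | 56.00 | 12.00 | 107520.00 | 23040.00
web | 3200.00 | 8.00 | 124.00 | 25600.00 | 396800.00
top flange | 1100.00 | -11.50 | 234.00 | -12650.00 | 257400.00
Σ | 6220.00 |  |  | 120470.00 | 677240.00
x_c = 120470.00 / 6220.00 = 19.37 cm
y_c = 677240.00 / 6220.00 = 108.88 cm

x_c = 19.37 cm, y_c = 108.88 cm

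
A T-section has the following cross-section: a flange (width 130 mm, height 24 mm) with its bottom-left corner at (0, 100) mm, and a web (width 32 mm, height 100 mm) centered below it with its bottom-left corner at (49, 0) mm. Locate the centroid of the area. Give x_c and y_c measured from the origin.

web: A = 32 × 100 = 3200.00, centroid at (65.00, 50.00).
flange: A = 130 × 24 = 3120.00, centroid at (65.00, 112.00).
ΣA = 6320.00 mm²
ΣAx_c = (3200.00)(65.00) + (3120.00)(65.00) = 410800.00 mm³
ΣAy_c = (3200.00)(50.00) + (3120.00)(112.00) = 509440.00 mm³
x_c = 410800.00 / 6320.00 = 65.00 mm
y_c = 509440.00 / 6320.00 = 80.61 mm

x_c = 65.00 mm, y_c = 80.61 mm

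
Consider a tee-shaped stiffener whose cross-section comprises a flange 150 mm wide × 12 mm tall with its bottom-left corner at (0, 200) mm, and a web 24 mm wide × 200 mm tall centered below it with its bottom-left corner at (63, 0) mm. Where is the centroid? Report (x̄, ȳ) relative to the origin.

x̄ = 75.00 mm, ȳ = 128.91 mm

Part | A | x̄ᵢ | ȳᵢ | A·x̄ᵢ | A·ȳᵢ
web | 4800.00 | 75.00 | 100.00 | 360000.00 | 480000.00
flange | 1800.00 | 75.00 | 206.00 | 135000.00 | 370800.00
Σ | 6600.00 |  |  | 495000.00 | 850800.00
x̄ = 495000.00 / 6600.00 = 75.00 mm
ȳ = 850800.00 / 6600.00 = 128.91 mm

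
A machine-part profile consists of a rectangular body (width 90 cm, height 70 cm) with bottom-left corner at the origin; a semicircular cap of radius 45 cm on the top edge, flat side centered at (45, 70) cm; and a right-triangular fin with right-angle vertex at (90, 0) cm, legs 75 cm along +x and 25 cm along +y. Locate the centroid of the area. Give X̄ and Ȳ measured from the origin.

rectangular body: A = 90 × 70 = 6300.00, centroid at (45.00, 35.00).
semicircular top: A = ½π·45² = 3180.86, centroid at (45.00, 89.10).
triangular fin: A = ½·75·25 = 937.50, centroid at (115.00, 8.33).
ΣA = 10418.36 cm², ΣAX̄ = 534451.32 cm³, ΣAȲ = 511722.88 cm³.
X̄ = 534451.32/10418.36 = 51.30 cm; Ȳ = 511722.88/10418.36 = 49.12 cm.

X̄ = 51.30 cm, Ȳ = 49.12 cm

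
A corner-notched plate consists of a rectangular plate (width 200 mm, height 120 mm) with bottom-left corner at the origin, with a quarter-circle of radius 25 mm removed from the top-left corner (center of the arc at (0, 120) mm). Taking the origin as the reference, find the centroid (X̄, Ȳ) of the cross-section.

X̄ = 101.87 mm, Ȳ = 58.97 mm

Part | A | x̄ᵢ | ȳᵢ | A·x̄ᵢ | A·ȳᵢ
plate | 24000.00 | 100.00 | 60.00 | 2400000.00 | 1440000.00
removed quarter-circle | -490.87 | 10.61 | 109.39 | -5208.33 | -53696.53
Σ | 23509.13 |  |  | 2394791.67 | 1386303.47
X̄ = 2394791.67 / 23509.13 = 101.87 mm
Ȳ = 1386303.47 / 23509.13 = 58.97 mm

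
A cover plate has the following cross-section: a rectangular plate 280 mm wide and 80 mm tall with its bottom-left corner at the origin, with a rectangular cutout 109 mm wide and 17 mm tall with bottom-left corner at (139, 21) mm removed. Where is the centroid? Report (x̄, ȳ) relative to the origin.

Part | A | x̄ᵢ | ȳᵢ | A·x̄ᵢ | A·ȳᵢ
plate | 22400.00 | 140.00 | 40.00 | 3136000.00 | 896000.00
hole | -1853.00 | 193.50 | 29.50 | -358555.50 | -54663.50
Σ | 20547.00 |  |  | 2777444.50 | 841336.50
x̄ = 2777444.50 / 20547.00 = 135.18 mm
ȳ = 841336.50 / 20547.00 = 40.95 mm

x̄ = 135.18 mm, ȳ = 40.95 mm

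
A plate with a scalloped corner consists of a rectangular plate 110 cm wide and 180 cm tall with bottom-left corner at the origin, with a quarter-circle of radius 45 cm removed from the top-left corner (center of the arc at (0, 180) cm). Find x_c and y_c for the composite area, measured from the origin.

x_c = 58.14 cm, y_c = 83.81 cm

plate: A = 110 × 180 = 19800.00, centroid at (55.00, 90.00).
removed quarter-circle: A = −¼π·45² = -1590.43, centroid at (19.10, 160.90).
ΣA = 18209.57 cm², ΣAx_c = 1058625.00 cm³, ΣAy_c = 1526097.37 cm³.
x_c = 1058625.00/18209.57 = 58.14 cm; y_c = 1526097.37/18209.57 = 83.81 cm.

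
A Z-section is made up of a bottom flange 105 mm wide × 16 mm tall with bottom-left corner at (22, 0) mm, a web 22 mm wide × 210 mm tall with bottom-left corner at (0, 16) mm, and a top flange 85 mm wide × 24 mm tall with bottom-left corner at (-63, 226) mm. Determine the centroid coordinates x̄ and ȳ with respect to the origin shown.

x̄ = 16.09 mm, ȳ = 126.86 mm

Part | A | x̄ᵢ | ȳᵢ | A·x̄ᵢ | A·ȳᵢ
bottom flange | 1680.00 | 74.50 | 8.00 | 125160.00 | 13440.00
web | 4620.00 | 11.00 | 121.00 | 50820.00 | 559020.00
top flange | 2040.00 | -20.50 | 238.00 | -41820.00 | 485520.00
Σ | 8340.00 |  |  | 134160.00 | 1057980.00
x̄ = 134160.00 / 8340.00 = 16.09 mm
ȳ = 1057980.00 / 8340.00 = 126.86 mm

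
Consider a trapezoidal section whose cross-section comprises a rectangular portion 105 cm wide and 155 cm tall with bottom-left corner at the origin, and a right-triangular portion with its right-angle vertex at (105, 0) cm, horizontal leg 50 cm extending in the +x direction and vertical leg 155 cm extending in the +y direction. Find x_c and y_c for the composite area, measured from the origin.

x_c = 65.80 cm, y_c = 72.53 cm

Part | A | x̄ᵢ | ȳᵢ | A·x̄ᵢ | A·ȳᵢ
rectangular portion | 16275.00 | 52.50 | 77.50 | 854437.50 | 1261312.50
triangular portion | 3875.00 | 121.67 | 51.67 | 471458.33 | 200208.33
Σ | 20150.00 |  |  | 1325895.83 | 1461520.83
x_c = 1325895.83 / 20150.00 = 65.80 cm
y_c = 1461520.83 / 20150.00 = 72.53 cm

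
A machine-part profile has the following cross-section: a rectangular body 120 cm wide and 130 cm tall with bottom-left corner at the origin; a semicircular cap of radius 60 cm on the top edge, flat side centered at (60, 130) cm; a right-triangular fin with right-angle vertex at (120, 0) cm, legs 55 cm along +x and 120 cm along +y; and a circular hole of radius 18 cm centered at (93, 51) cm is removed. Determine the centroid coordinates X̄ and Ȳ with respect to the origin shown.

X̄ = 69.56 cm, Ȳ = 83.83 cm

Part | A | x̄ᵢ | ȳᵢ | A·x̄ᵢ | A·ȳᵢ
rectangular body | 15600.00 | 60.00 | 65.00 | 936000.00 | 1014000.00
semicircular top | 5654.87 | 60.00 | 155.46 | 339292.01 | 879132.68
triangular fin | 3300.00 | 138.33 | 40.00 | 456500.00 | 132000.00
hole | -1017.88 | 93.00 | 51.00 | -94662.47 | -51911.68
Σ | 23536.99 |  |  | 1637129.54 | 1973221.00
X̄ = 1637129.54 / 23536.99 = 69.56 cm
Ȳ = 1973221.00 / 23536.99 = 83.83 cm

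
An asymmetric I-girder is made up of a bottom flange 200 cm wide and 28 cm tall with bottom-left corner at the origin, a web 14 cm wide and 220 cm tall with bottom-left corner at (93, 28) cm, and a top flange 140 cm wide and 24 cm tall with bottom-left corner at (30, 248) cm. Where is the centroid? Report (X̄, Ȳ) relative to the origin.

X̄ = 100.00 cm, Ȳ = 114.37 cm

Part | A | x̄ᵢ | ȳᵢ | A·x̄ᵢ | A·ȳᵢ
bottom flange | 5600.00 | 100.00 | 14.00 | 560000.00 | 78400.00
web | 3080.00 | 100.00 | 138.00 | 308000.00 | 425040.00
top flange | 3360.00 | 100.00 | 260.00 | 336000.00 | 873600.00
Σ | 12040.00 |  |  | 1204000.00 | 1377040.00
X̄ = 1204000.00 / 12040.00 = 100.00 cm
Ȳ = 1377040.00 / 12040.00 = 114.37 cm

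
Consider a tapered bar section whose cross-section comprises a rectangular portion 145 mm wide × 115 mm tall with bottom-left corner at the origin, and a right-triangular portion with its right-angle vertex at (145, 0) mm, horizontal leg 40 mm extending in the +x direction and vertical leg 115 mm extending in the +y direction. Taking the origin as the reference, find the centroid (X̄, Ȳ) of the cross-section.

X̄ = 82.90 mm, Ȳ = 55.18 mm

rectangular portion: A = 145 × 115 = 16675.00, centroid at (72.50, 57.50).
triangular portion: A = ½·40·115 = 2300.00, centroid at (158.33, 38.33).
ΣA = 18975.00 mm², ΣAX̄ = 1573104.17 mm³, ΣAȲ = 1046979.17 mm³.
X̄ = 1573104.17/18975.00 = 82.90 mm; Ȳ = 1046979.17/18975.00 = 55.18 mm.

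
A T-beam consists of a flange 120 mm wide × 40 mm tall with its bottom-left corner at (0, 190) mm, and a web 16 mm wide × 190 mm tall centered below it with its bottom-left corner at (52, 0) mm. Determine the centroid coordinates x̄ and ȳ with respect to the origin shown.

Part | A | x̄ᵢ | ȳᵢ | A·x̄ᵢ | A·ȳᵢ
web | 3040.00 | 60.00 | 95.00 | 182400.00 | 288800.00
flange | 4800.00 | 60.00 | 210.00 | 288000.00 | 1008000.00
Σ | 7840.00 |  |  | 470400.00 | 1296800.00
x̄ = 470400.00 / 7840.00 = 60.00 mm
ȳ = 1296800.00 / 7840.00 = 165.41 mm

x̄ = 60.00 mm, ȳ = 165.41 mm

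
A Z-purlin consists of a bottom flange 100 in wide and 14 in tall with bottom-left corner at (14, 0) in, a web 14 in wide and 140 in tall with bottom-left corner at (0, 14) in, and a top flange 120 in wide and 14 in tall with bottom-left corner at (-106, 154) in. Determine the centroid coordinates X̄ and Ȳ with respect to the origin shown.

bottom flange: A = 100 × 14 = 1400.00, centroid at (64.00, 7.00).
web: A = 14 × 140 = 1960.00, centroid at (7.00, 84.00).
top flange: A = 120 × 14 = 1680.00, centroid at (-46.00, 161.00).
ΣA = 5040.00 in²
ΣAX̄ = (1400.00)(64.00) + (1960.00)(7.00) + (1680.00)(-46.00) = 26040.00 in³
ΣAȲ = (1400.00)(7.00) + (1960.00)(84.00) + (1680.00)(161.00) = 444920.00 in³
X̄ = 26040.00 / 5040.00 = 5.17 in
Ȳ = 444920.00 / 5040.00 = 88.28 in

X̄ = 5.17 in, Ȳ = 88.28 in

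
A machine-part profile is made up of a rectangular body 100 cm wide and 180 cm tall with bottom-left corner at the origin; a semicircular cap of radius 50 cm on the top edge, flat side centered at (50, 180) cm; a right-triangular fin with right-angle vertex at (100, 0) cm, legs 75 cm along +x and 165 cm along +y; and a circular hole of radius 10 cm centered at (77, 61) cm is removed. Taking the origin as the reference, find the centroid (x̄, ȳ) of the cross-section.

rectangular body: A = 100 × 180 = 18000.00, centroid at (50.00, 90.00).
semicircular top: A = ½π·50² = 3926.99, centroid at (50.00, 201.22).
triangular fin: A = ½·75·165 = 6187.50, centroid at (125.00, 55.00).
hole: A = −π·10² = -314.16, centroid at (77.00, 61.00).
ΣA = 27800.33 cm²
ΣAx̄ = (18000.00)(50.00) + (3926.99)(50.00) + (6187.50)(125.00) + (-314.16)(77.00) = 1845596.78 cm³
ΣAȳ = (18000.00)(90.00) + (3926.99)(201.22) + (6187.50)(55.00) + (-314.16)(61.00) = 2731340.47 cm³
x̄ = 1845596.78 / 27800.33 = 66.39 cm
ȳ = 2731340.47 / 27800.33 = 98.25 cm

x̄ = 66.39 cm, ȳ = 98.25 cm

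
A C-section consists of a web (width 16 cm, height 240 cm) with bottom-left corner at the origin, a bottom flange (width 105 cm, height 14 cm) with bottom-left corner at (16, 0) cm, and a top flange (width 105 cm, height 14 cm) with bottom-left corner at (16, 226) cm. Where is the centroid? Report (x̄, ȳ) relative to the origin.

web: A = 16 × 240 = 3840.00, centroid at (8.00, 120.00).
bottom flange: A = 105 × 14 = 1470.00, centroid at (68.50, 7.00).
top flange: A = 105 × 14 = 1470.00, centroid at (68.50, 233.00).
ΣA = 6780.00 cm², ΣAx̄ = 232110.00 cm³, ΣAȳ = 813600.00 cm³.
x̄ = 232110.00/6780.00 = 34.23 cm; ȳ = 813600.00/6780.00 = 120.00 cm.

x̄ = 34.23 cm, ȳ = 120.00 cm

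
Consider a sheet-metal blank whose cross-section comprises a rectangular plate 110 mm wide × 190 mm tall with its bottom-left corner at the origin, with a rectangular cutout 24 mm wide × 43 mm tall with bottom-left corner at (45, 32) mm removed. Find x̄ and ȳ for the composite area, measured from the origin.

Part | A | x̄ᵢ | ȳᵢ | A·x̄ᵢ | A·ȳᵢ
plate | 20900.00 | 55.00 | 95.00 | 1149500.00 | 1985500.00
hole | -1032.00 | 57.00 | 53.50 | -58824.00 | -55212.00
Σ | 19868.00 |  |  | 1090676.00 | 1930288.00
x̄ = 1090676.00 / 19868.00 = 54.90 mm
ȳ = 1930288.00 / 19868.00 = 97.16 mm

x̄ = 54.90 mm, ȳ = 97.16 mm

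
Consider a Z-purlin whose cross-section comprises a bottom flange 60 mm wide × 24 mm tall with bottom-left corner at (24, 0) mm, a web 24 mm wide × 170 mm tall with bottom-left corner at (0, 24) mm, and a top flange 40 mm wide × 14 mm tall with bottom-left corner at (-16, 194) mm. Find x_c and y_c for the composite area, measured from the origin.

x_c = 21.21 mm, y_c = 94.50 mm

bottom flange: A = 60 × 24 = 1440.00, centroid at (54.00, 12.00).
web: A = 24 × 170 = 4080.00, centroid at (12.00, 109.00).
top flange: A = 40 × 14 = 560.00, centroid at (4.00, 201.00).
ΣA = 6080.00 mm², ΣAx_c = 128960.00 mm³, ΣAy_c = 574560.00 mm³.
x_c = 128960.00/6080.00 = 21.21 mm; y_c = 574560.00/6080.00 = 94.50 mm.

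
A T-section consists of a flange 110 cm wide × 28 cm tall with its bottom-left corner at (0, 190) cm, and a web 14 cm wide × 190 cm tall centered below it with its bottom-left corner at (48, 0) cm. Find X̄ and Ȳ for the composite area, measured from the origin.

web: A = 14 × 190 = 2660.00, centroid at (55.00, 95.00).
flange: A = 110 × 28 = 3080.00, centroid at (55.00, 204.00).
ΣA = 5740.00 cm², ΣAX̄ = 315700.00 cm³, ΣAȲ = 881020.00 cm³.
X̄ = 315700.00/5740.00 = 55.00 cm; Ȳ = 881020.00/5740.00 = 153.49 cm.

X̄ = 55.00 cm, Ȳ = 153.49 cm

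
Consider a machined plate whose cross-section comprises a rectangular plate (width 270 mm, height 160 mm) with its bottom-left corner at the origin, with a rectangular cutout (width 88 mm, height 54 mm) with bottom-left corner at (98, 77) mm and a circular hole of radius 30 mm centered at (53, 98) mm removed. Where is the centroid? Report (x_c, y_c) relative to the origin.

plate: A = 270 × 160 = 43200.00, centroid at (135.00, 80.00).
hole 1: A = −(88 × 54) = -4752.00, centroid at (142.00, 104.00).
hole 2: A = −π·30² = -2827.43, centroid at (53.00, 98.00).
ΣA = 35620.57 mm², ΣAx_c = 5007362.03 mm³, ΣAy_c = 2684703.53 mm³.
x_c = 5007362.03/35620.57 = 140.58 mm; y_c = 2684703.53/35620.57 = 75.37 mm.

x_c = 140.58 mm, y_c = 75.37 mm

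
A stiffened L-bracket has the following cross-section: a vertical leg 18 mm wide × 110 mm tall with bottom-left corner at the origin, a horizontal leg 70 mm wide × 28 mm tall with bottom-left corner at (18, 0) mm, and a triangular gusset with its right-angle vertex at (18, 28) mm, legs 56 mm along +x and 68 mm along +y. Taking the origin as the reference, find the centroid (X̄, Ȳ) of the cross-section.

X̄ = 32.77 mm, Ȳ = 39.84 mm

vertical leg: A = 18 × 110 = 1980.00, centroid at (9.00, 55.00).
horizontal leg: A = 70 × 28 = 1960.00, centroid at (53.00, 14.00).
gusset: A = ½·56·68 = 1904.00, centroid at (36.67, 50.67).
ΣA = 5844.00 mm²
ΣAX̄ = (1980.00)(9.00) + (1960.00)(53.00) + (1904.00)(36.67) = 191513.33 mm³
ΣAȲ = (1980.00)(55.00) + (1960.00)(14.00) + (1904.00)(50.67) = 232809.33 mm³
X̄ = 191513.33 / 5844.00 = 32.77 mm
Ȳ = 232809.33 / 5844.00 = 39.84 mm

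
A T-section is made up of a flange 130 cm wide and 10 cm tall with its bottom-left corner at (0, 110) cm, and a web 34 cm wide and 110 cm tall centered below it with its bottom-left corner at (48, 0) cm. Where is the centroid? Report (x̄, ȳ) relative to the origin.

web: A = 34 × 110 = 3740.00, centroid at (65.00, 55.00).
flange: A = 130 × 10 = 1300.00, centroid at (65.00, 115.00).
ΣA = 5040.00 cm²
ΣAx̄ = (3740.00)(65.00) + (1300.00)(65.00) = 327600.00 cm³
ΣAȳ = (3740.00)(55.00) + (1300.00)(115.00) = 355200.00 cm³
x̄ = 327600.00 / 5040.00 = 65.00 cm
ȳ = 355200.00 / 5040.00 = 70.48 cm

x̄ = 65.00 cm, ȳ = 70.48 cm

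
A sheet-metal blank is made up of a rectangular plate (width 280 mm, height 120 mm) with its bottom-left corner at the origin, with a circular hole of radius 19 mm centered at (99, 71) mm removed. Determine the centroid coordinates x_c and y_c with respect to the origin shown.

x_c = 141.43 mm, y_c = 59.62 mm

plate: A = 280 × 120 = 33600.00, centroid at (140.00, 60.00).
hole: A = −π·19² = -1134.11, centroid at (99.00, 71.00).
ΣA = 32465.89 mm², ΣAx_c = 4591722.62 mm³, ΣAy_c = 1935477.84 mm³.
x_c = 4591722.62/32465.89 = 141.43 mm; y_c = 1935477.84/32465.89 = 59.62 mm.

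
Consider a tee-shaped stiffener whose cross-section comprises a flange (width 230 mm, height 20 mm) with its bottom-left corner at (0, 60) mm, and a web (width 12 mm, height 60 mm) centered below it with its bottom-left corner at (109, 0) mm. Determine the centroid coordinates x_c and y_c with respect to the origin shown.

x_c = 115.00 mm, y_c = 64.59 mm

Part | A | x̄ᵢ | ȳᵢ | A·x̄ᵢ | A·ȳᵢ
web | 720.00 | 115.00 | 30.00 | 82800.00 | 21600.00
flange | 4600.00 | 115.00 | 70.00 | 529000.00 | 322000.00
Σ | 5320.00 |  |  | 611800.00 | 343600.00
x_c = 611800.00 / 5320.00 = 115.00 mm
y_c = 343600.00 / 5320.00 = 64.59 mm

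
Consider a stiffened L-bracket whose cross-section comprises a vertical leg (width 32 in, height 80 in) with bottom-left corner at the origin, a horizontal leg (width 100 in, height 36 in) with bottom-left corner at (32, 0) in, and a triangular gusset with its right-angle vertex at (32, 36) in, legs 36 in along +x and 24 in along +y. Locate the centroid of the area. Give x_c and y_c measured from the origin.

x_c = 53.88 in, y_c = 28.25 in

Part | A | x̄ᵢ | ȳᵢ | A·x̄ᵢ | A·ȳᵢ
vertical leg | 2560.00 | 16.00 | 40.00 | 40960.00 | 102400.00
horizontal leg | 3600.00 | 82.00 | 18.00 | 295200.00 | 64800.00
gusset | 432.00 | 44.00 | 44.00 | 19008.00 | 19008.00
Σ | 6592.00 |  |  | 355168.00 | 186208.00
x_c = 355168.00 / 6592.00 = 53.88 in
y_c = 186208.00 / 6592.00 = 28.25 in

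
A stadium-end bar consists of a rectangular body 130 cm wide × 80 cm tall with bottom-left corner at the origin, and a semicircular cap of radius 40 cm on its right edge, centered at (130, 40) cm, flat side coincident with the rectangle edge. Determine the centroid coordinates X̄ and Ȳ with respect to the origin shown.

X̄ = 80.95 cm, Ȳ = 40.00 cm

Part | A | x̄ᵢ | ȳᵢ | A·x̄ᵢ | A·ȳᵢ
rectangular body | 10400.00 | 65.00 | 40.00 | 676000.00 | 416000.00
semicircular end | 2513.27 | 146.98 | 40.00 | 369392.30 | 100530.96
Σ | 12913.27 |  |  | 1045392.30 | 516530.96
X̄ = 1045392.30 / 12913.27 = 80.95 cm
Ȳ = 516530.96 / 12913.27 = 40.00 cm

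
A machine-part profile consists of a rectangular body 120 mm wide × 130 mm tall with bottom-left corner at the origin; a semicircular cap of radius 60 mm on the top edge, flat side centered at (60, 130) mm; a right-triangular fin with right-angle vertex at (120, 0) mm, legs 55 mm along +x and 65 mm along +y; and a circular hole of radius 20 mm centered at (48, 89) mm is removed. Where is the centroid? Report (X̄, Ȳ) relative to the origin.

X̄ = 67.12 mm, Ȳ = 83.54 mm

rectangular body: A = 120 × 130 = 15600.00, centroid at (60.00, 65.00).
semicircular top: A = ½π·60² = 5654.87, centroid at (60.00, 155.46).
triangular fin: A = ½·55·65 = 1787.50, centroid at (138.33, 21.67).
hole: A = −π·20² = -1256.64, centroid at (48.00, 89.00).
ΣA = 21785.73 mm², ΣAX̄ = 1462244.26 mm³, ΣAȲ = 1820021.15 mm³.
X̄ = 1462244.26/21785.73 = 67.12 mm; Ȳ = 1820021.15/21785.73 = 83.54 mm.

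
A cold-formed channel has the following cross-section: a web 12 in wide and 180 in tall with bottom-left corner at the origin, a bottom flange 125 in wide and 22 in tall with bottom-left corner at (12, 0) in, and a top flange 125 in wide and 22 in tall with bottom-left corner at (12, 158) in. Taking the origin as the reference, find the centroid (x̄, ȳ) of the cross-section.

x̄ = 55.18 in, ȳ = 90.00 in

web: A = 12 × 180 = 2160.00, centroid at (6.00, 90.00).
bottom flange: A = 125 × 22 = 2750.00, centroid at (74.50, 11.00).
top flange: A = 125 × 22 = 2750.00, centroid at (74.50, 169.00).
ΣA = 7660.00 in², ΣAx̄ = 422710.00 in³, ΣAȳ = 689400.00 in³.
x̄ = 422710.00/7660.00 = 55.18 in; ȳ = 689400.00/7660.00 = 90.00 in.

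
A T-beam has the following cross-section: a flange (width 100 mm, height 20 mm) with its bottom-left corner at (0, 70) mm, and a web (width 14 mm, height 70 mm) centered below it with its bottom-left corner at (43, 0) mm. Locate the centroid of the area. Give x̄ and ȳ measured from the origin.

x̄ = 50.00 mm, ȳ = 65.20 mm

web: A = 14 × 70 = 980.00, centroid at (50.00, 35.00).
flange: A = 100 × 20 = 2000.00, centroid at (50.00, 80.00).
ΣA = 2980.00 mm²
ΣAx̄ = (980.00)(50.00) + (2000.00)(50.00) = 149000.00 mm³
ΣAȳ = (980.00)(35.00) + (2000.00)(80.00) = 194300.00 mm³
x̄ = 149000.00 / 2980.00 = 50.00 mm
ȳ = 194300.00 / 2980.00 = 65.20 mm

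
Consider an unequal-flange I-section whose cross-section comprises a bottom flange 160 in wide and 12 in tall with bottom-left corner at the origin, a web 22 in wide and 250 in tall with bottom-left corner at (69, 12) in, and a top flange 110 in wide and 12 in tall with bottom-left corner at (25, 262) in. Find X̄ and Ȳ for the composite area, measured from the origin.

Part | A | x̄ᵢ | ȳᵢ | A·x̄ᵢ | A·ȳᵢ
bottom flange | 1920.00 | 80.00 | 6.00 | 153600.00 | 11520.00
web | 5500.00 | 80.00 | 137.00 | 440000.00 | 753500.00
top flange | 1320.00 | 80.00 | 268.00 | 105600.00 | 353760.00
Σ | 8740.00 |  |  | 699200.00 | 1118780.00
X̄ = 699200.00 / 8740.00 = 80.00 in
Ȳ = 1118780.00 / 8740.00 = 128.01 in

X̄ = 80.00 in, Ȳ = 128.01 in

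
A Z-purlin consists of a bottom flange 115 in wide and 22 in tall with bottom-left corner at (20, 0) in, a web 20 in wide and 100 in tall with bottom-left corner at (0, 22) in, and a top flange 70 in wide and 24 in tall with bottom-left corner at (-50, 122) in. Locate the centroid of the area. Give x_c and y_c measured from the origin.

bottom flange: A = 115 × 22 = 2530.00, centroid at (77.50, 11.00).
web: A = 20 × 100 = 2000.00, centroid at (10.00, 72.00).
top flange: A = 70 × 24 = 1680.00, centroid at (-15.00, 134.00).
ΣA = 6210.00 in², ΣAx_c = 190875.00 in³, ΣAy_c = 396950.00 in³.
x_c = 190875.00/6210.00 = 30.74 in; y_c = 396950.00/6210.00 = 63.92 in.

x_c = 30.74 in, y_c = 63.92 in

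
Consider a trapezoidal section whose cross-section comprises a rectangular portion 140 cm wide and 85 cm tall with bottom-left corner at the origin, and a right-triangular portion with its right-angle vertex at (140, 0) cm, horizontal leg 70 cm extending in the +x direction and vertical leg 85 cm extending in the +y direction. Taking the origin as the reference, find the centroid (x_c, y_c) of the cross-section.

x_c = 88.67 cm, y_c = 39.67 cm

rectangular portion: A = 140 × 85 = 11900.00, centroid at (70.00, 42.50).
triangular portion: A = ½·70·85 = 2975.00, centroid at (163.33, 28.33).
ΣA = 14875.00 cm²
ΣAx_c = (11900.00)(70.00) + (2975.00)(163.33) = 1318916.67 cm³
ΣAy_c = (11900.00)(42.50) + (2975.00)(28.33) = 590041.67 cm³
x_c = 1318916.67 / 14875.00 = 88.67 cm
y_c = 590041.67 / 14875.00 = 39.67 cm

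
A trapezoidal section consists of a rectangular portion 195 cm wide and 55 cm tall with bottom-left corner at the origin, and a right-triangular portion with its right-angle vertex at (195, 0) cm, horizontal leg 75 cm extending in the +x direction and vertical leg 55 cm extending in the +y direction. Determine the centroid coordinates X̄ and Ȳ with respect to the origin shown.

rectangular portion: A = 195 × 55 = 10725.00, centroid at (97.50, 27.50).
triangular portion: A = ½·75·55 = 2062.50, centroid at (220.00, 18.33).
ΣA = 12787.50 cm²
ΣAX̄ = (10725.00)(97.50) + (2062.50)(220.00) = 1499437.50 cm³
ΣAȲ = (10725.00)(27.50) + (2062.50)(18.33) = 332750.00 cm³
X̄ = 1499437.50 / 12787.50 = 117.26 cm
Ȳ = 332750.00 / 12787.50 = 26.02 cm

X̄ = 117.26 cm, Ȳ = 26.02 cm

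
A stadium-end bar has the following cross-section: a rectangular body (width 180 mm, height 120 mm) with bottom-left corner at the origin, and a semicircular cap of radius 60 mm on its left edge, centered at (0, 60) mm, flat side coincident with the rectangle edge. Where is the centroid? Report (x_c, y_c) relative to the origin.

x_c = 66.04 mm, y_c = 60.00 mm

rectangular body: A = 180 × 120 = 21600.00, centroid at (90.00, 60.00).
semicircular end: A = ½π·60² = 5654.87, centroid at (-25.46, 60.00).
ΣA = 27254.87 mm²
ΣAx_c = (21600.00)(90.00) + (5654.87)(-25.46) = 1800000.00 mm³
ΣAy_c = (21600.00)(60.00) + (5654.87)(60.00) = 1635292.01 mm³
x_c = 1800000.00 / 27254.87 = 66.04 mm
y_c = 1635292.01 / 27254.87 = 60.00 mm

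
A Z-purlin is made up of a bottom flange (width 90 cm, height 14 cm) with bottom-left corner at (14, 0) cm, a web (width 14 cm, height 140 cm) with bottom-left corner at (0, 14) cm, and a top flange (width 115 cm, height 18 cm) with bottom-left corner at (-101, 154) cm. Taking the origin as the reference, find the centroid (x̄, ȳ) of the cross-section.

x̄ = -0.38 cm, ȳ = 96.57 cm

Part | A | x̄ᵢ | ȳᵢ | A·x̄ᵢ | A·ȳᵢ
bottom flange | 1260.00 | 59.00 | 7.00 | 74340.00 | 8820.00
web | 1960.00 | 7.00 | 84.00 | 13720.00 | 164640.00
top flange | 2070.00 | -43.50 | 163.00 | -90045.00 | 337410.00
Σ | 5290.00 |  |  | -1985.00 | 510870.00
x̄ = -1985.00 / 5290.00 = -0.38 cm
ȳ = 510870.00 / 5290.00 = 96.57 cm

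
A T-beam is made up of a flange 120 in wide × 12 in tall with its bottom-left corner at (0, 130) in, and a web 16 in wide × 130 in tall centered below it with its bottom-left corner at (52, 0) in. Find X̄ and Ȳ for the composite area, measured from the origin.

Part | A | x̄ᵢ | ȳᵢ | A·x̄ᵢ | A·ȳᵢ
web | 2080.00 | 60.00 | 65.00 | 124800.00 | 135200.00
flange | 1440.00 | 60.00 | 136.00 | 86400.00 | 195840.00
Σ | 3520.00 |  |  | 211200.00 | 331040.00
X̄ = 211200.00 / 3520.00 = 60.00 in
Ȳ = 331040.00 / 3520.00 = 94.05 in

X̄ = 60.00 in, Ȳ = 94.05 in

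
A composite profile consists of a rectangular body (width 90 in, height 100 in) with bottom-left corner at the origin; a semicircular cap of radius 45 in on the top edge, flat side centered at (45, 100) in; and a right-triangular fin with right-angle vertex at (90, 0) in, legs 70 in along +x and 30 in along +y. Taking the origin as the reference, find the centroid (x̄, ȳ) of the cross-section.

Part | A | x̄ᵢ | ȳᵢ | A·x̄ᵢ | A·ȳᵢ
rectangular body | 9000.00 | 45.00 | 50.00 | 405000.00 | 450000.00
semicircular top | 3180.86 | 45.00 | 119.10 | 143138.82 | 378836.26
triangular fin | 1050.00 | 113.33 | 10.00 | 119000.00 | 10500.00
Σ | 13230.86 |  |  | 667138.82 | 839336.26
x̄ = 667138.82 / 13230.86 = 50.42 in
ȳ = 839336.26 / 13230.86 = 63.44 in

x̄ = 50.42 in, ȳ = 63.44 in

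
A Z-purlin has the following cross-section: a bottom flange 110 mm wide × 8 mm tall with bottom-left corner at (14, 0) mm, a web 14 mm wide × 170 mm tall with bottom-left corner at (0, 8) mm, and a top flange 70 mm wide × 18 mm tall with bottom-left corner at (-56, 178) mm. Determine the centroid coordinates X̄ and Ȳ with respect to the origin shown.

bottom flange: A = 110 × 8 = 880.00, centroid at (69.00, 4.00).
web: A = 14 × 170 = 2380.00, centroid at (7.00, 93.00).
top flange: A = 70 × 18 = 1260.00, centroid at (-21.00, 187.00).
ΣA = 4520.00 mm², ΣAX̄ = 50920.00 mm³, ΣAȲ = 460480.00 mm³.
X̄ = 50920.00/4520.00 = 11.27 mm; Ȳ = 460480.00/4520.00 = 101.88 mm.

X̄ = 11.27 mm, Ȳ = 101.88 mm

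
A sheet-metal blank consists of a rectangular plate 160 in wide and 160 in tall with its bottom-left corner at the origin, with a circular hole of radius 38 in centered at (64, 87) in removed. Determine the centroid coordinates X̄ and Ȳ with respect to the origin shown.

X̄ = 83.45 in, Ȳ = 78.49 in

Part | A | x̄ᵢ | ȳᵢ | A·x̄ᵢ | A·ȳᵢ
plate | 25600.00 | 80.00 | 80.00 | 2048000.00 | 2048000.00
hole | -4536.46 | 64.00 | 87.00 | -290333.43 | -394672.00
Σ | 21063.54 |  |  | 1757666.57 | 1653328.00
X̄ = 1757666.57 / 21063.54 = 83.45 in
Ȳ = 1653328.00 / 21063.54 = 78.49 in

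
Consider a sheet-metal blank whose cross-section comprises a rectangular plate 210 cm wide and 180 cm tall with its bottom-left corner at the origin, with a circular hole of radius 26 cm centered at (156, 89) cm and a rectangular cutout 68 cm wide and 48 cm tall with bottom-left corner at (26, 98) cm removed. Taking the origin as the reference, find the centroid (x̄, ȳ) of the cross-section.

x̄ = 106.19 cm, ȳ = 86.84 cm

plate: A = 210 × 180 = 37800.00, centroid at (105.00, 90.00).
hole 1: A = −π·26² = -2123.72, centroid at (156.00, 89.00).
hole 2: A = −(68 × 48) = -3264.00, centroid at (60.00, 122.00).
ΣA = 32412.28 cm²
ΣAx̄ = (37800.00)(105.00) + (-2123.72)(156.00) + (-3264.00)(60.00) = 3441860.21 cm³
ΣAȳ = (37800.00)(90.00) + (-2123.72)(89.00) + (-3264.00)(122.00) = 2814781.22 cm³
x̄ = 3441860.21 / 32412.28 = 106.19 cm
ȳ = 2814781.22 / 32412.28 = 86.84 cm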